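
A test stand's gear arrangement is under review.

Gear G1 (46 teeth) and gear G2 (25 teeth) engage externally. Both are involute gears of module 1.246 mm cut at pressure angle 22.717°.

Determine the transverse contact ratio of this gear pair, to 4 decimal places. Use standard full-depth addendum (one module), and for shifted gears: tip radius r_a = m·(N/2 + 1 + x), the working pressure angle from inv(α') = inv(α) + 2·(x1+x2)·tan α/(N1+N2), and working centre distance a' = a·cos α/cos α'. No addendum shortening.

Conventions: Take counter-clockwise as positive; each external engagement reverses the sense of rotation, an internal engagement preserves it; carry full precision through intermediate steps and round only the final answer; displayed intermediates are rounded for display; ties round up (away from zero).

1.5640

topology: single-mesh involute geometry — m = 1.246, 46T/25T pair
base radii: r_b1 = 26.434814, r_b2 = 14.366747
tip radii: r_a1 = 29.904000, r_a2 = 16.821000
no profile shift: α' = α, a' = a
action lengths: √(r_a1²−r_b1²) = 13.980337, √(r_a2²−r_b2²) = 8.748864
base pitch p_b = π·m·cos α = 3.610757
CR = (13.980337 + 8.748864 − 44.233000·sin 22.71700°)/3.610757 = 1.564024
contact ratio ≈ 1.5640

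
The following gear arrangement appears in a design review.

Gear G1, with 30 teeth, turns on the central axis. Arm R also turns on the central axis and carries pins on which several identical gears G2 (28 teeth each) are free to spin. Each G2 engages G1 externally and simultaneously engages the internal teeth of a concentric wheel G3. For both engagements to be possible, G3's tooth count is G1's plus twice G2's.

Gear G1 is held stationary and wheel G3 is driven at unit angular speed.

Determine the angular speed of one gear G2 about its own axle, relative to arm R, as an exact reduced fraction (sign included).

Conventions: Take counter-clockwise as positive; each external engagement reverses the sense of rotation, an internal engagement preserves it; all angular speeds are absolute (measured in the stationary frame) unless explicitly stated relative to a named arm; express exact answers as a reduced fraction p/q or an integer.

645/812

planetary set (30T centre, 28T on arm, 86T internal) — Willis relation
ring teeth: 30 + 2·28 = 86
30(ω_sun−ω_arm) = −86(ω_ring−ω_arm),  ω_sun = 0, ω_ring = 1
30(0−ω_arm) = −86(1−ω_arm)  ⇒  116·ω_arm = 86  ⇒  ω_arm = 43/58
sun–planet mesh: 30·(0−43/58) = −28·(ω_p−ω_arm)  ⇒  ω_p−ω_arm = 645/812
exact speed ratio = 645/812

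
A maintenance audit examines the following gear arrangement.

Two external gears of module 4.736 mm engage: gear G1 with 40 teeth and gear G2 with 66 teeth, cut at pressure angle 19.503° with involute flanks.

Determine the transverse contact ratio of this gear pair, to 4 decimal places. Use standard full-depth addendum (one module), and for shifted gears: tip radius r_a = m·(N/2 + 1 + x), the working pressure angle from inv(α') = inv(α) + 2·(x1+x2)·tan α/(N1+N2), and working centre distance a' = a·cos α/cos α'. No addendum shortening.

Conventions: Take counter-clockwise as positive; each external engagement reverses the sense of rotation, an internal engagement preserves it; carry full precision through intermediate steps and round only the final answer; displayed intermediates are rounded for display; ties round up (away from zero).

single-mesh involute tooth geometry (40T engaging 66T at module 4.736)
base radii: r_b1 = 89.285346, r_b2 = 147.320822
tip radii: r_a1 = 99.456000, r_a2 = 161.024000
no profile shift: α' = α, a' = a
action lengths: √(r_a1²−r_b1²) = 43.813501, √(r_a2²−r_b2²) = 65.002339
base pitch p_b = π·m·cos α = 14.024909
CR = (43.813501 + 65.002339 − 251.008000·sin 19.50300°)/14.024909 = 1.783631
contact ratio ≈ 1.7836

1.7836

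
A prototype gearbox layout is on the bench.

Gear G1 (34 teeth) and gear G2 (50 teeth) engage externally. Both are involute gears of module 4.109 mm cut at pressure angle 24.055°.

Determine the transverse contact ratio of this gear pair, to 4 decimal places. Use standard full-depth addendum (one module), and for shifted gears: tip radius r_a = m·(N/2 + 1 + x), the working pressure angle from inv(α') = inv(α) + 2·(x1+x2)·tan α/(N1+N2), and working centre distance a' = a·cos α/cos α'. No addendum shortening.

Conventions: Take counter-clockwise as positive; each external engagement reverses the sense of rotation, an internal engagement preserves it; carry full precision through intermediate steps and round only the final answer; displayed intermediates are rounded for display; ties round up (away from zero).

1.5460

single-mesh involute tooth geometry (34T engaging 50T at module 4.109)
base radii: r_b1 = 63.786588, r_b2 = 93.803806
tip radii: r_a1 = 73.962000, r_a2 = 106.834000
no profile shift: α' = α, a' = a
action lengths: √(r_a1²−r_b1²) = 37.438598, √(r_a2²−r_b2²) = 51.130710
base pitch p_b = π·m·cos α = 11.787734
CR = (37.438598 + 51.130710 − 172.578000·sin 24.05500°)/11.787734 = 1.546031
contact ratio ≈ 1.5460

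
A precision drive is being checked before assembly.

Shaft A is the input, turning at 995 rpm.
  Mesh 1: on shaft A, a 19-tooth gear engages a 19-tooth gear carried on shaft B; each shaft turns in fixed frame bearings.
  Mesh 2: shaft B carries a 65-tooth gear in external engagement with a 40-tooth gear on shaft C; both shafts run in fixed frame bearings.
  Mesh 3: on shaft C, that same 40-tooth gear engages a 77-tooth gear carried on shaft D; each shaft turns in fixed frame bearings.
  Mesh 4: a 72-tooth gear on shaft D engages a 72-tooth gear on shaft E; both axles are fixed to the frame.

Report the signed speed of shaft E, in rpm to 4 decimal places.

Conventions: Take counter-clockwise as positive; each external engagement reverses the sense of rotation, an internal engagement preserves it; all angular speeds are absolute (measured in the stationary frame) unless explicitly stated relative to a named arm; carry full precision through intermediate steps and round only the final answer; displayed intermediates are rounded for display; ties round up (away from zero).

4-mesh fixed-axis compound train (all bearings frame-fixed)
mesh 1 [19T→19T]: ω = 995.0000×19/19 = 995.0000 rpm, sense flips to −
mesh 2 [65T→40T]: ω = 995.0000×65/40 = 1616.8750 rpm, sense flips to +
mesh 3 [40T→77T]: ω = 1616.8750×40/77 = 839.9351 rpm, sense flips to −
mesh 4 [72T→72T]: ω = 839.9351×72/72 = 839.9351 rpm, sense flips to +
signed output speed = +839.9351 rpm

+839.9351 rpm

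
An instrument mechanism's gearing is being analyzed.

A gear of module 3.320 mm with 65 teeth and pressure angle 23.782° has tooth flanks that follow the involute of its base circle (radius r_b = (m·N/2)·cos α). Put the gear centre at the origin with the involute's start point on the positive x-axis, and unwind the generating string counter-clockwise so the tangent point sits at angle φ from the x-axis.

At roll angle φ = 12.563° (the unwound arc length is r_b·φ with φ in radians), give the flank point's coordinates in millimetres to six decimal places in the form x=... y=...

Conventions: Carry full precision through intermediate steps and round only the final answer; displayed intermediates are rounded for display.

recognized (one wheel, involute flank): single-mesh tooth geometry, m = 3.320, N = 65
pitch radius r_p = m·N/2 = 3.320·65/2 = 107.900000
base radius r_b = r_p·cos α = 107.900000·cos 23.782° = 98.737823
roll angle φ = 12.563° = 0.21926571 rad
x = r_b·(cos φ + φ·sin φ) = 101.082902
y = r_b·(sin φ − φ·cos φ) = 0.345291

x=101.082902 y=0.345291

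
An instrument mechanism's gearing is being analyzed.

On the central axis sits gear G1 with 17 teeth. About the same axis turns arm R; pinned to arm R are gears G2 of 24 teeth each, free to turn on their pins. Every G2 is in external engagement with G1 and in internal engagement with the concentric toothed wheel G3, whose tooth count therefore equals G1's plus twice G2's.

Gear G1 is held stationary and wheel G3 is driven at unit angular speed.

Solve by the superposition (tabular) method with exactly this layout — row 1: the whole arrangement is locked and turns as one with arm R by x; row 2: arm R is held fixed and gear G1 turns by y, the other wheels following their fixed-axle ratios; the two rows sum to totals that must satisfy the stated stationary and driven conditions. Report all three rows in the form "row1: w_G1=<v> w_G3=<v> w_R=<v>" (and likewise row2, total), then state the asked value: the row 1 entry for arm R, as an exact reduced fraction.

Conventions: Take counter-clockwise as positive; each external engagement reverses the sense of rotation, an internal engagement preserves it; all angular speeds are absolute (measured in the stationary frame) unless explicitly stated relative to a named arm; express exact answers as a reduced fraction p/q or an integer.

recognized (axles ride arm R): planetary set, 17/24/65 teeth
row 1: whole set turns with the arm by x
superposition row 2 [arm held]: sun y, ring −(17/65)·y, arm 0
boundary: total ω_sun = x + y = 0 and total ω_ring = x − (17/65)·y = 1  ⇒  y = -65/82, x = 65/82
row 2 ring = −(17/65)·(-65/82) = 17/82
totals (row 1 + row 2): sun 65/82 + (-65/82) = 0, ring 65/82 + 17/82 = 1, arm 65/82 + 0 = 65/82
asked cell (row1, arm) = 65/82

row1: w_G1=65/82 w_G3=65/82 w_R=65/82
row2: w_G1=-65/82 w_G3=17/82 w_R=0
total: w_G1=0 w_G3=1 w_R=65/82
asked value: 65/82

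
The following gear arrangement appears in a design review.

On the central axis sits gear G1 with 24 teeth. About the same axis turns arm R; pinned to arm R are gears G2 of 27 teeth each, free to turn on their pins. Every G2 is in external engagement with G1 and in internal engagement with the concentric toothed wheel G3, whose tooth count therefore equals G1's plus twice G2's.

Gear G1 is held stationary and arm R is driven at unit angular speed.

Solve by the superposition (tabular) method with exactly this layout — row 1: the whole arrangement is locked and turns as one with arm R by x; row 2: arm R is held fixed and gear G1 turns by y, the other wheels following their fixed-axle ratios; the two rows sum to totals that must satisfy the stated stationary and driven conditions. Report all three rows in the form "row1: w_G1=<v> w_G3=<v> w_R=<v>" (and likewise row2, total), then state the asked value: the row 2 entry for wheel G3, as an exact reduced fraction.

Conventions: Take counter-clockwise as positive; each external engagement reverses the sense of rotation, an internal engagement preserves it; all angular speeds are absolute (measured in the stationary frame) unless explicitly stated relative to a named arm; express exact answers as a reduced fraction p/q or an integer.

class = planetary set [G3 = 24+2·27 = 78; Willis about the carrier]
row 1 — lock + rotate with arm: ω_sun = ω_ring = ω_arm = x
row 2 (arm held, sun turns y): ω_ring = −(24/78)·y, ω_arm = 0
boundary: total ω_sun = x + y = 0 and total ω_arm = x = 1  ⇒  y = -1, x = 1
row 2 ring = −(24/78)·(-1) = 4/13
totals (row 1 + row 2): sun 1 + (-1) = 0, ring 1 + 4/13 = 17/13, arm 1 + 0 = 1
asked cell (row2, ring) = 4/13

row1: w_G1=1 w_G3=1 w_R=1
row2: w_G1=-1 w_G3=4/13 w_R=0
total: w_G1=0 w_G3=17/13 w_R=1
asked value: 4/13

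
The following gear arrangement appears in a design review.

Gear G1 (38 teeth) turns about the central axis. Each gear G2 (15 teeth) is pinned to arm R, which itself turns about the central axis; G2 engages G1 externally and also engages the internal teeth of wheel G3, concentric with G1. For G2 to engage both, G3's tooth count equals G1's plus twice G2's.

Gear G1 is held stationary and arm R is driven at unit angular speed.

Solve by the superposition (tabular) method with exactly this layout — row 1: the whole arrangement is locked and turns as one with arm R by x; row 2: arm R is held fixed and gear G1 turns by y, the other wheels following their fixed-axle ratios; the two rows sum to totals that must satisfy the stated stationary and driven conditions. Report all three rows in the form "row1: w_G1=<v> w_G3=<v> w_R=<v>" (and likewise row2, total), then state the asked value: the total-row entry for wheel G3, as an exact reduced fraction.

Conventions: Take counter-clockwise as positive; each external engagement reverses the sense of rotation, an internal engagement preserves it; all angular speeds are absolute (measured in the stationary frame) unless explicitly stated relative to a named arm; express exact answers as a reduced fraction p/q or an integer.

planetary set (38T centre, 15T on arm, 68T internal) — Willis relation
row 1 (train locked, turned with arm): all members turn x
row 2 — arm fixed, fixed-axis ratios: sun y, ring −(38/68)·y, arm 0
boundary: total ω_sun = x + y = 0 and total ω_arm = x = 1  ⇒  y = -1, x = 1
row 2 ring = −(38/68)·(-1) = 19/34
totals (row 1 + row 2): sun 1 + (-1) = 0, ring 1 + 19/34 = 53/34, arm 1 + 0 = 1
asked cell (total, ring) = 53/34

row1: w_G1=1 w_G3=1 w_R=1
row2: w_G1=-1 w_G3=19/34 w_R=0
total: w_G1=0 w_G3=53/34 w_R=1
asked value: 53/34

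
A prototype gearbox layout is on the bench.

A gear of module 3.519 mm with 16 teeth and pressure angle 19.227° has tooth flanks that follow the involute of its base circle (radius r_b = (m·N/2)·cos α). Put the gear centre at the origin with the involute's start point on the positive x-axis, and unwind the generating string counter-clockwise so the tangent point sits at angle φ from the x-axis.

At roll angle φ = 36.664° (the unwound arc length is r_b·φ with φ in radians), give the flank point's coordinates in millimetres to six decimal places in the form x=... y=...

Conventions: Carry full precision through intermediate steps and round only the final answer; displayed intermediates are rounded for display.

single-mesh involute tooth geometry (16T wheel at module 3.519)
pitch radius r_p = m·N/2 = 3.519·16/2 = 28.152000
base radius r_b = r_p·cos α = 28.152000·cos 19.227° = 26.581718
roll angle φ = 36.664° = 0.63990752 rad
x = r_b·(cos φ + φ·sin φ) = 31.479489
y = r_b·(sin φ − φ·cos φ) = 2.228048

x=31.479489 y=2.228048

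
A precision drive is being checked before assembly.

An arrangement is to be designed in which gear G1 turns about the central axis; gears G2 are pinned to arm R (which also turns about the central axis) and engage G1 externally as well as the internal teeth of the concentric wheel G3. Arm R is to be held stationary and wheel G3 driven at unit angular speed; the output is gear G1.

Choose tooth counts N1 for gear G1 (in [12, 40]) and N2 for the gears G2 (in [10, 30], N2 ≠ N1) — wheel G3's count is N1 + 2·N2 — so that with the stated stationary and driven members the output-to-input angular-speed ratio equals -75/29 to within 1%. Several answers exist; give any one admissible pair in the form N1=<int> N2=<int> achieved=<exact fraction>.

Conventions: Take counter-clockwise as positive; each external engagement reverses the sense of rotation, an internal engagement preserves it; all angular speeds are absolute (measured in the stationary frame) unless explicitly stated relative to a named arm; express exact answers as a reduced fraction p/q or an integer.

topology: planetary set — design target -75/29, arm = carrier (Willis)
Willis with ω_arm = 0: ω_sun/ω_ring = −N3/N1; set equal to -75/29  ⇒  N3/N1 = −(-75/29) = 75/29
N3 = N1 + 2·N2  ⇒  N2/N1 = (N3/N1 − 1)/2 = (75/29 − 1)/2 = 23/29
smallest multiple with N1 ≥ 12 and N2 ≥ 10: k = 1  ⇒  N1 = 1·29 = 29, N2 = 1·23 = 23 (N1 ≤ 40, N2 ≤ 30, N2 ≠ N1 ✓), N3 = 29 + 2·23 = 75
check: −N3/N1 with N1 = 29, N3 = 75 gives -75/29; |achieved − target| = 0 ≤ 3/116 ✓

N1=29 N2=23 achieved=-75/29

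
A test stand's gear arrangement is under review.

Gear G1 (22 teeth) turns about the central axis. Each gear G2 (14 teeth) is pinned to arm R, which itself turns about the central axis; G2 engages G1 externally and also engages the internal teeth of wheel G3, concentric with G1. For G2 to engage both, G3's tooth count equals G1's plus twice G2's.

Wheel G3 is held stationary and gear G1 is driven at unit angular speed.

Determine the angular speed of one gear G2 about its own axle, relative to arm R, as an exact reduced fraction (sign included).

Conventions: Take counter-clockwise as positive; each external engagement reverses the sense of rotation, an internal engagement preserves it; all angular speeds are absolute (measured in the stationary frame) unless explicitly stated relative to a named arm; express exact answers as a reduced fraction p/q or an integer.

planetary set (22T centre, 14T on arm, 50T internal) — Willis relation
ring teeth: 22 + 2·14 = 50
22(ω_sun−ω_arm) = −50(ω_ring−ω_arm),  ω_ring = 0, ω_sun = 1
22(1−ω_arm) = −50(0−ω_arm)  ⇒  72·ω_arm = 22  ⇒  ω_arm = 11/36
sun–planet mesh: 22·(1−11/36) = −14·(ω_p−ω_arm)  ⇒  ω_p−ω_arm = -275/252
exact speed ratio = -275/252

-275/252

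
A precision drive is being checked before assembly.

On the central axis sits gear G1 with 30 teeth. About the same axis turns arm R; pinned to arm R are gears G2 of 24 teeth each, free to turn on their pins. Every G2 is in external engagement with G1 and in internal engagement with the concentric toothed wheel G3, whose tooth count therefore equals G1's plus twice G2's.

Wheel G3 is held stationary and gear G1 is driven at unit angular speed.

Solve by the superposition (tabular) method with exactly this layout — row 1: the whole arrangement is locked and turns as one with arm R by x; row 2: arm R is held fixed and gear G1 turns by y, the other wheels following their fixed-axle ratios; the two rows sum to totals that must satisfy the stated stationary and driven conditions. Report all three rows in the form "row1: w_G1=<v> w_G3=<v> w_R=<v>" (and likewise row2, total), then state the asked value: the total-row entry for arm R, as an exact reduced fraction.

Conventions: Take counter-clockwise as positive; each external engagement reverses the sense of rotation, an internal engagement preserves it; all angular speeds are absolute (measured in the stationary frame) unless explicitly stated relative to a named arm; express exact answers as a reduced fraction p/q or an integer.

class = planetary set [G3 = 30+2·24 = 78; Willis about the carrier]
row 1: whole set turns with the arm by x
superposition row 2 [arm held]: sun y, ring −(30/78)·y, arm 0
boundary: total ω_ring = x − (30/78)·y = 0 and total ω_sun = x + y = 1  ⇒  y = 13/18, x = 5/18
row 2 ring = −(30/78)·13/18 = -5/18
totals (row 1 + row 2): sun 5/18 + 13/18 = 1, ring 5/18 + (-5/18) = 0, arm 5/18 + 0 = 5/18
asked cell (total, arm) = 5/18

row1: w_G1=5/18 w_G3=5/18 w_R=5/18
row2: w_G1=13/18 w_G3=-5/18 w_R=0
total: w_G1=1 w_G3=0 w_R=5/18
asked value: 5/18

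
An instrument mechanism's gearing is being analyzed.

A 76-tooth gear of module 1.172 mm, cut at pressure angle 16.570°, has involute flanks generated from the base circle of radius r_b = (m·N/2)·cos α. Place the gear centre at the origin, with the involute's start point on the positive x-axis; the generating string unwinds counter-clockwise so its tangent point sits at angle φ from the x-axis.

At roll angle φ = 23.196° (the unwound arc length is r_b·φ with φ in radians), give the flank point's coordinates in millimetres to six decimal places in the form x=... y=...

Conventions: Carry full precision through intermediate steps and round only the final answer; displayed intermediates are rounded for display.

topology: single-mesh involute geometry — m = 1.172, N = 76
pitch radius r_p = m·N/2 = 1.172·76/2 = 44.536000
base radius r_b = r_p·cos α = 44.536000·cos 16.570° = 42.686510
roll angle φ = 23.196° = 0.40484657 rad
x = r_b·(cos φ + φ·sin φ) = 46.042647
y = r_b·(sin φ − φ·cos φ) = 0.928765

x=46.042647 y=0.928765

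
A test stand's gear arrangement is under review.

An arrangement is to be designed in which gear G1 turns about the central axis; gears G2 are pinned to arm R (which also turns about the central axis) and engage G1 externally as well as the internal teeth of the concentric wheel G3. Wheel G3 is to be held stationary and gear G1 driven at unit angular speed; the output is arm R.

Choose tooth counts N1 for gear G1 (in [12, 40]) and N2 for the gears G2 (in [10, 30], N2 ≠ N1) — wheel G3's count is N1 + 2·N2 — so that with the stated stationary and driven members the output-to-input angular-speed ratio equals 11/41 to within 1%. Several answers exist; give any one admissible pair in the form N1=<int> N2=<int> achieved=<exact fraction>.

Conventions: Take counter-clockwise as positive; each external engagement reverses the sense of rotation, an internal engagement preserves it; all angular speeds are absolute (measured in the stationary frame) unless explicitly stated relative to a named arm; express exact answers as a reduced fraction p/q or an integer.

class = planetary set [ratio 11/41 wanted; Willis about the carrier]
Willis with ω_ring = 0: ω_arm/ω_sun = N1/(N1+N3); set equal to 11/41  ⇒  N3/N1 = 1/(11/41) − 1 = 30/11
N3 = N1 + 2·N2  ⇒  N2/N1 = (N3/N1 − 1)/2 = (30/11 − 1)/2 = 19/22
smallest multiple with N1 ≥ 12 and N2 ≥ 10: k = 1  ⇒  N1 = 1·22 = 22, N2 = 1·19 = 19 (N1 ≤ 40, N2 ≤ 30, N2 ≠ N1 ✓), N3 = 22 + 2·19 = 60
check: N1/(N1+N3) with N1 = 22, N3 = 60 gives 11/41; |achieved − target| = 0 ≤ 11/4100 ✓

N1=22 N2=19 achieved=11/41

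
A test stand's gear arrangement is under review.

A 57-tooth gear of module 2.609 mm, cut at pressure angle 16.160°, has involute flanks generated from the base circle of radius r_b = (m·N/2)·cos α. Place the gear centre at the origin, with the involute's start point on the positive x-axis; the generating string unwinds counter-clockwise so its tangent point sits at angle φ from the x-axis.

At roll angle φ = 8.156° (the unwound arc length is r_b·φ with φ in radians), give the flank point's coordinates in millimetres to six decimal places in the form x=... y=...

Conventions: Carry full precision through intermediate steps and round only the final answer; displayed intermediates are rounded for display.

x=72.138467 y=0.068529

class = single-mesh tooth geometry [base-circle involute, m = 2.609, 57T]
pitch radius r_p = m·N/2 = 2.609·57/2 = 74.356500
base radius r_b = r_p·cos α = 74.356500·cos 16.160° = 71.418543
roll angle φ = 8.156° = 0.14234905 rad
x = r_b·(cos φ + φ·sin φ) = 72.138467
y = r_b·(sin φ − φ·cos φ) = 0.068529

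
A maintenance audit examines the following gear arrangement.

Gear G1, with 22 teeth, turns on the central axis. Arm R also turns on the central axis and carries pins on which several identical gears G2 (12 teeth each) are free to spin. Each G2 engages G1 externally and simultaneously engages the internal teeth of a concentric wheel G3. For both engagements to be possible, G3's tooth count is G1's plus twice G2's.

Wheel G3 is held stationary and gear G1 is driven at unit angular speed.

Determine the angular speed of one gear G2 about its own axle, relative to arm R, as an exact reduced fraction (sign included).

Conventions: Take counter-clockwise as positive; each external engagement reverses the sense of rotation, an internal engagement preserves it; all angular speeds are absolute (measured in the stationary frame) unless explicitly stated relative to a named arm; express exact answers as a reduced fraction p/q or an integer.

planetary set (22T centre, 12T on arm, 46T internal) — Willis relation
ring teeth: 22 + 2·12 = 46
22(ω_sun−ω_arm) = −46(ω_ring−ω_arm),  ω_ring = 0, ω_sun = 1
22(1−ω_arm) = −46(0−ω_arm)  ⇒  68·ω_arm = 22  ⇒  ω_arm = 11/34
sun–planet mesh: 22·(1−11/34) = −12·(ω_p−ω_arm)  ⇒  ω_p−ω_arm = -253/204
exact speed ratio = -253/204

-253/204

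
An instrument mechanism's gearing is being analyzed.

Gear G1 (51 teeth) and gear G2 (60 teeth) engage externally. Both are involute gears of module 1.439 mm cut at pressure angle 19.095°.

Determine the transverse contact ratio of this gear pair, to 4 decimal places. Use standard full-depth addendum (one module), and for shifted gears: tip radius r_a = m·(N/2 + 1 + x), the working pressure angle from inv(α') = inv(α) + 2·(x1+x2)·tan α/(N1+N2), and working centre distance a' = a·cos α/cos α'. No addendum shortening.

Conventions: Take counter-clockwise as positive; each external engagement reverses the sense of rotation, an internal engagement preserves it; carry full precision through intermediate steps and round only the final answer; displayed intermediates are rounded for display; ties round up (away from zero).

1.8234

recognized (one external pair, fixed centres): single-mesh tooth geometry, m = 1.439, N1 = 51, N2 = 60
base radii: r_b1 = 34.675476, r_b2 = 40.794677
tip radii: r_a1 = 38.133500, r_a2 = 44.609000
no profile shift: α' = α, a' = a
action lengths: √(r_a1²−r_b1²) = 15.867426, √(r_a2²−r_b2²) = 18.048745
base pitch p_b = π·m·cos α = 4.272009
CR = (15.867426 + 18.048745 − 79.864500·sin 19.09500°)/4.272009 = 1.823419
contact ratio ≈ 1.8234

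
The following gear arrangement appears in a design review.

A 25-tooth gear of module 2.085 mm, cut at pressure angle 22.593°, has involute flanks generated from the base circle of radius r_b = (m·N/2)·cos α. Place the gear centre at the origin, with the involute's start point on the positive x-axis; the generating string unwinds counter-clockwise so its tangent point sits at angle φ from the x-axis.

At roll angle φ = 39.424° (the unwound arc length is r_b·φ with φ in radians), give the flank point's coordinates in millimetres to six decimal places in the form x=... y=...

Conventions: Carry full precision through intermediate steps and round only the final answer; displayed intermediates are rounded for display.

class = single-mesh tooth geometry [base-circle involute, m = 2.085, 25T]
pitch radius r_p = m·N/2 = 2.085·25/2 = 26.062500
base radius r_b = r_p·cos α = 26.062500·cos 22.593° = 24.062390
roll angle φ = 39.424° = 0.68807860 rad
x = r_b·(cos φ + φ·sin φ) = 29.101891
y = r_b·(sin φ − φ·cos φ) = 2.491316

x=29.101891 y=2.491316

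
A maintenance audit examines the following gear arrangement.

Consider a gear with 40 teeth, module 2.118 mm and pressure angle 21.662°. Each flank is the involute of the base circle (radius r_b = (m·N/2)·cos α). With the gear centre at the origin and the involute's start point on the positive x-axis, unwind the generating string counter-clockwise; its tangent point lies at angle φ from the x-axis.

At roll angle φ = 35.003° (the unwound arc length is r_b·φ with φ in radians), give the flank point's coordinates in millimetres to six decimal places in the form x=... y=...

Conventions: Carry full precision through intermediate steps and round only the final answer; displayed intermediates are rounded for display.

x=46.043595 y=2.881898

single-mesh involute tooth geometry (40T wheel at module 2.118)
pitch radius r_p = m·N/2 = 2.118·40/2 = 42.360000
base radius r_b = r_p·cos α = 42.360000·cos 21.662° = 39.368435
roll angle φ = 35.003° = 0.61091760 rad
x = r_b·(cos φ + φ·sin φ) = 46.043595
y = r_b·(sin φ − φ·cos φ) = 2.881898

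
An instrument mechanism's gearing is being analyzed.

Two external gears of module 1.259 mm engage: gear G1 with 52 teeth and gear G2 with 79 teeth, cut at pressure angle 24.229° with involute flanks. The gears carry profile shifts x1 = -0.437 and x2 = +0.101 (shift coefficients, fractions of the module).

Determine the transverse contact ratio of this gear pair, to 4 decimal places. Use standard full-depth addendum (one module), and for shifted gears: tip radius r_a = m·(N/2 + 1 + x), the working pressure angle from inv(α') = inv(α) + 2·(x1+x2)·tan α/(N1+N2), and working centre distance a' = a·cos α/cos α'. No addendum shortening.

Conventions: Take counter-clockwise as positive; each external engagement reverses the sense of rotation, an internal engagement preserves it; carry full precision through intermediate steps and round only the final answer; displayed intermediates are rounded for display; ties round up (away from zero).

class = single-mesh tooth geometry [involute pair 52T × 79T, m = 1.259]
base radii: r_b1 = 29.850544, r_b2 = 45.349866
tip radii: r_a1 = 33.442817, r_a2 = 51.116659
inv(α') = inv(24.229°) + 2·(-0.437+0.101)·tan α/(52+79) = 0.02484198  ⇒  α' = 23.55500°
a' = a·cos α / cos α' = 82.4645·cos 24.229°/cos 23.55500° = 82.035899
action lengths: √(r_a1²−r_b1²) = 15.078694, √(r_a2²−r_b2²) = 23.586066
base pitch p_b = π·m·cos α = 3.606856
CR = (15.078694 + 23.586066 − 82.035899·sin 23.55500°)/3.606856 = 1.630455
contact ratio ≈ 1.6305

1.6305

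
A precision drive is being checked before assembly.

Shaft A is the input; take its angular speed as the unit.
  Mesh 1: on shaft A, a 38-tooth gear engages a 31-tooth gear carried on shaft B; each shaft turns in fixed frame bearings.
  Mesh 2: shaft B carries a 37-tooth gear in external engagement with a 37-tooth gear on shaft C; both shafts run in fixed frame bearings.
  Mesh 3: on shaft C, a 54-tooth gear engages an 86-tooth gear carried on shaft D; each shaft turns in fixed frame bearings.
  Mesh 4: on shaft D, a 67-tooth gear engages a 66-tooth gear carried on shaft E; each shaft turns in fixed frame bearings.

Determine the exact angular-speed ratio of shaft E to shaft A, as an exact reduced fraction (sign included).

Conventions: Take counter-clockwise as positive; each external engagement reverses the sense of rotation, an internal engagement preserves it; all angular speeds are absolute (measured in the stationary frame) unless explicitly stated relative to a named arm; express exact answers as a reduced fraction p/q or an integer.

11457/14663

class = fixed-axis compound train [4 meshes; 4 ratios multiply, 4 sense flips]
mesh 1 [38T→31T]: running ratio 38/31, sense −
mesh 2 [37T→37T]: running ratio 38/31, sense +
mesh 3 [54T→86T]: running ratio 1026/1333, sense −
mesh 4 [67T→66T]: running ratio 11457/14663, sense +
ω_out/ω_in = 11457/14663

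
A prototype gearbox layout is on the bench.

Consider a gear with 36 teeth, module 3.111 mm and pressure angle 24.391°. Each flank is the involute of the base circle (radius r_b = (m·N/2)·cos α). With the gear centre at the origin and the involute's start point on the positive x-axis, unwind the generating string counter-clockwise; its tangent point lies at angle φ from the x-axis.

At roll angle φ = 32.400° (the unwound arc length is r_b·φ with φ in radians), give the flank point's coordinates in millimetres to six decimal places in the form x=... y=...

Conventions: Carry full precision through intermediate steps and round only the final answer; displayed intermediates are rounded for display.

recognized (one wheel, involute flank): single-mesh tooth geometry, m = 3.111, N = 36
pitch radius r_p = m·N/2 = 3.111·36/2 = 55.998000
base radius r_b = r_p·cos α = 55.998000·cos 24.391° = 51.000097
roll angle φ = 32.400° = 0.56548668 rad
x = r_b·(cos φ + φ·sin φ) = 58.513984
y = r_b·(sin φ − φ·cos φ) = 2.976906

x=58.513984 y=2.976906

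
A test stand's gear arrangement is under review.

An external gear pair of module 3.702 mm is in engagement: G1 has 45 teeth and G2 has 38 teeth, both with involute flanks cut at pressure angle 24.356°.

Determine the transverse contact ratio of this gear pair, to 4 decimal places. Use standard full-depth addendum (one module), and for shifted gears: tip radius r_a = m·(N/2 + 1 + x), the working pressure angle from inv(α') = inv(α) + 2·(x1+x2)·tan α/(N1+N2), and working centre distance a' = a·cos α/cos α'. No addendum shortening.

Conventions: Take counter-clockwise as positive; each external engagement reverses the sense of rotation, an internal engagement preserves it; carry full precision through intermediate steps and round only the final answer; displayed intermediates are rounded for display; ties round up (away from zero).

1.5369

class = single-mesh tooth geometry [involute pair 45T × 38T, m = 3.702]
base radii: r_b1 = 75.881798, r_b2 = 64.077963
tip radii: r_a1 = 86.997000, r_a2 = 74.040000
no profile shift: α' = α, a' = a
action lengths: √(r_a1²−r_b1²) = 42.549157, √(r_a2²−r_b2²) = 37.093616
base pitch p_b = π·m·cos α = 10.595098
CR = (42.549157 + 37.093616 − 153.633000·sin 24.35600°)/10.595098 = 1.536915
contact ratio ≈ 1.5369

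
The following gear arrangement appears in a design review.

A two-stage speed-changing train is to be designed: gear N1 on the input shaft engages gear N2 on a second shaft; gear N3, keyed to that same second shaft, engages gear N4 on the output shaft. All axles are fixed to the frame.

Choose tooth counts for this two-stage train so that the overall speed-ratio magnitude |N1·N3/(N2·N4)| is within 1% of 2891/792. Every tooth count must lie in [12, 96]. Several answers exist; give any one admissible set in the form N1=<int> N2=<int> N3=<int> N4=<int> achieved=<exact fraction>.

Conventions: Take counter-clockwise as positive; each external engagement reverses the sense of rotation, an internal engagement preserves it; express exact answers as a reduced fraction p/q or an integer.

design class (target 2891/792): fixed-axis compound train
target = 2891/792 in lowest terms: an exact hit needs N1·N3 = k·2891 and N2·N4 = k·792 for one integer k, every count in [12, 96]; additionally prefer no 1:1 stage (N1 ≠ N2, N3 ≠ N4)
k = 1: N1·N3 = 2891 = 49·59, N2·N4 = 792 = 12·66
achieved = 49·59/(12·66) = 2891/792; |achieved − target| = 0 ≤ 2891/79200 ✓

N1=49 N2=12 N3=59 N4=66 achieved=2891/792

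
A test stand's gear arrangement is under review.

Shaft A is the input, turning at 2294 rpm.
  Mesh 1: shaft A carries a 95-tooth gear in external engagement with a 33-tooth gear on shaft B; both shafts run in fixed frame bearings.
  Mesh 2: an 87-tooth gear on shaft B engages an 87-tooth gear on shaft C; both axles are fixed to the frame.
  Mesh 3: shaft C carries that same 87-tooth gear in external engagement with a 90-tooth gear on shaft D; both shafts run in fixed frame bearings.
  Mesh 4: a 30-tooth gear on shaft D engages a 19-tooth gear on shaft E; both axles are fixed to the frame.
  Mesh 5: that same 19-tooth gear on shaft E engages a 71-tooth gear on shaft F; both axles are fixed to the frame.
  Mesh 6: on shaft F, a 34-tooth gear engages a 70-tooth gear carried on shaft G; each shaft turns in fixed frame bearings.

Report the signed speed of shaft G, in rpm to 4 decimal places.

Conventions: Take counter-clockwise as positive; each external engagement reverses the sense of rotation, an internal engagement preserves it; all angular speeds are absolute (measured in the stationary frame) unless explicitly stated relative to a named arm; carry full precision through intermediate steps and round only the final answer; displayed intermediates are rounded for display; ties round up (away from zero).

+1310.1578 rpm

topology: fixed-axis compound train — 6 meshes, A→G
mesh 1 [95T→33T]: ω = 2294.0000×95/33 = 6603.9394 rpm, sense flips to −
mesh 2 [87T→87T]: ω = 6603.9394×87/87 = 6603.9394 rpm, sense flips to +
mesh 3 [87T→90T]: ω = 6603.9394×87/90 = 6383.8081 rpm, sense flips to −
mesh 4 [30T→19T]: ω = 6383.8081×30/19 = 10079.6970 rpm, sense flips to +
mesh 5 [19T→71T]: ω = 10079.6970×19/71 = 2697.3837 rpm, sense flips to −
mesh 6 [34T→70T]: ω = 2697.3837×34/70 = 1310.1578 rpm, sense flips to +
signed output speed = +1310.1578 rpm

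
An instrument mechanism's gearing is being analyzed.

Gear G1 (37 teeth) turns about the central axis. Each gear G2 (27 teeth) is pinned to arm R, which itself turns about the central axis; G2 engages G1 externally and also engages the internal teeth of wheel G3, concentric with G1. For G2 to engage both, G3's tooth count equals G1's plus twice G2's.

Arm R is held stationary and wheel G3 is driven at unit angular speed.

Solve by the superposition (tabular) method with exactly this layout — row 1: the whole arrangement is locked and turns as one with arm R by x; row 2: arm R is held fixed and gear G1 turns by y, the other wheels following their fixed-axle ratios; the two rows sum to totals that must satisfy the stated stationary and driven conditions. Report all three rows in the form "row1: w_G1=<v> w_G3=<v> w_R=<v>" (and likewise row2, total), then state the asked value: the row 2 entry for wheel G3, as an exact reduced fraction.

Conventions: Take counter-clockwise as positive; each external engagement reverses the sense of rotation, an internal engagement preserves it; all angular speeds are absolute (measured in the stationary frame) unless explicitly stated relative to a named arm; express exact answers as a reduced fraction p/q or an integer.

topology: planetary set — G1 37T / G2 27T / G3 91T, arm = carrier (Willis)
row 1: whole set turns with the arm by x
superposition row 2 [arm held]: sun y, ring −(37/91)·y, arm 0
boundary: total ω_arm = x = 0 and total ω_ring = x − (37/91)·y = 1  ⇒  y = -91/37, x = 0
row 2 ring = −(37/91)·(-91/37) = 1
totals (row 1 + row 2): sun 0 + (-91/37) = -91/37, ring 0 + 1 = 1, arm 0 + 0 = 0
asked cell (row2, ring) = 1

row1: w_G1=0 w_G3=0 w_R=0
row2: w_G1=-91/37 w_G3=1 w_R=0
total: w_G1=-91/37 w_G3=1 w_R=0
asked value: 1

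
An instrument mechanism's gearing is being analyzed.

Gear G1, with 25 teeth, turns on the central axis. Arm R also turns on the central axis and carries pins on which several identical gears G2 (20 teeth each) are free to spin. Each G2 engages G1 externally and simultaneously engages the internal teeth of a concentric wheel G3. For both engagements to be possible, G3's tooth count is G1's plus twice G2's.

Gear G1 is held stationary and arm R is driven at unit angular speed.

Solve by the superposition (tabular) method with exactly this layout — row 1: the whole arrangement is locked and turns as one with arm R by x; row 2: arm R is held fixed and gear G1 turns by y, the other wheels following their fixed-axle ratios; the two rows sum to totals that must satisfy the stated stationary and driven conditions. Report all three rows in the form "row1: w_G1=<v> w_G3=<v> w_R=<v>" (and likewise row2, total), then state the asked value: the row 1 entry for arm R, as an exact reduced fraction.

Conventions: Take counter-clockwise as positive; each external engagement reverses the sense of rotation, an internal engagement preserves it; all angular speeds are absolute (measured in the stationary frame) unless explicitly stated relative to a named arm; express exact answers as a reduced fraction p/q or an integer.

row1: w_G1=1 w_G3=1 w_R=1
row2: w_G1=-1 w_G3=5/13 w_R=0
total: w_G1=0 w_G3=18/13 w_R=1
asked value: 1

class = planetary set [G3 = 25+2·20 = 65; Willis about the carrier]
row 1 (train locked, turned with arm): all members turn x
row 2 (arm held, sun turns y): ω_ring = −(25/65)·y, ω_arm = 0
boundary: total ω_sun = x + y = 0 and total ω_arm = x = 1  ⇒  y = -1, x = 1
row 2 ring = −(25/65)·(-1) = 5/13
totals (row 1 + row 2): sun 1 + (-1) = 0, ring 1 + 5/13 = 18/13, arm 1 + 0 = 1
asked cell (row1, arm) = 1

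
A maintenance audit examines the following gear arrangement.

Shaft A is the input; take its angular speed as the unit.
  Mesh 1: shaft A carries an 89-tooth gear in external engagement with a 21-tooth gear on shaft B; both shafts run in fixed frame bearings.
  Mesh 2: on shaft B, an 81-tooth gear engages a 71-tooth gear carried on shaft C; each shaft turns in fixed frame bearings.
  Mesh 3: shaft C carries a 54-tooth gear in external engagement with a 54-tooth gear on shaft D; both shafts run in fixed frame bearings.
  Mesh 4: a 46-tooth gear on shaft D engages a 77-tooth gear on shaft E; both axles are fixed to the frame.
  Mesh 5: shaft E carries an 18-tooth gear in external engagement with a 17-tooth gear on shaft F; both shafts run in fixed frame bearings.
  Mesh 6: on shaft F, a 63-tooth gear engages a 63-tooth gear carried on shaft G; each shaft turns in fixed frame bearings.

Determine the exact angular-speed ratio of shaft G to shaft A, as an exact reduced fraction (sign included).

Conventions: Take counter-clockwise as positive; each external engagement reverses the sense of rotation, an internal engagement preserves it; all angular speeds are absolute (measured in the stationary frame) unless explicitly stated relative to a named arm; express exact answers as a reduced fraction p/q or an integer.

class = fixed-axis compound train [6 meshes; 6 ratios multiply, 6 sense flips]
mesh 1 [89T→21T]: running ratio 89/21, sense −
mesh 2 [81T→71T]: running ratio 2403/497, sense +
mesh 3 [54T→54T]: running ratio 2403/497, sense −
mesh 4 [46T→77T]: running ratio 110538/38269, sense +
mesh 5 [18T→17T]: running ratio 1989684/650573, sense −
mesh 6 [63T→63T]: running ratio 1989684/650573, sense +
ω_out/ω_in = 1989684/650573

1989684/650573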